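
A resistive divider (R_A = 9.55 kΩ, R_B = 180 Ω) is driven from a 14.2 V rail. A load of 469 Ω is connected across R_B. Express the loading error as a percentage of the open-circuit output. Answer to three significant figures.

Unloaded V = 14.2 × 180/9730 = 0.2627 V.
Loaded: R_B‖R_L = 130.1 Ω, giving V = 14.2 × 130.1/9680 = 0.1908 V.
Drop = (0.2627 − 0.1908) / 0.2627 = 27.4 %.

27.4 %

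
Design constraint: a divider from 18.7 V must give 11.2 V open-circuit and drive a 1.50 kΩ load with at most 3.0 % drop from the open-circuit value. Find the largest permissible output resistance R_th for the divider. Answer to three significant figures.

R_th ≤ 46.4 Ω

Loading drop = R_th/(R_th + R_L) ≤ 0.0300, so R_th ≤ R_L · ε/(1−ε) = 1.50 kΩ × 0.0300/0.9700 = 46.4 Ω.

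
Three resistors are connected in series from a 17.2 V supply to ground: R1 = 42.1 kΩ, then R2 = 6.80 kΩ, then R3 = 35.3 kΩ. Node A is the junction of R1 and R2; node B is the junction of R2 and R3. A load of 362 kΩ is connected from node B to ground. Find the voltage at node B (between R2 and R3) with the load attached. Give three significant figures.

At node B, R3 is in parallel with the load: R3‖R_L = 32.16 kΩ.
Below node A the resistance is R2 + (R3‖R_L) = 38.96 kΩ, so V_A = 17.2 × 38.96/81.06 = 8.267 V.
Then V_B = V_A × (R3‖R_L)/(R2 + R3‖R_L) = 8.267 × 32.16/38.96 = 6.82 V.

V ≈ 6.82 V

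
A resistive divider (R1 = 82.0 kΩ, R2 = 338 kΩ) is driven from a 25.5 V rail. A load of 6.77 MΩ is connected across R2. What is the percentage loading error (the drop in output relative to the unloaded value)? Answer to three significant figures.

0.965 %

The divider's output (Thévenin) resistance is R1‖R2 = 65.99 kΩ.
Fractional drop under load = R_th/(R_th + R_L) = 65.99 / (65.99 + 6770) = 0.009653.
So the output falls by 0.965 %.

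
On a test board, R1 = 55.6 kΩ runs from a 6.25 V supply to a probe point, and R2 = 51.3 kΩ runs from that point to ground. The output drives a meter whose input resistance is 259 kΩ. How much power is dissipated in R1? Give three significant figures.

P ≈ 0.224 mW

Total resistance from the source is R1 + (R2‖R_L) = 98.42 kΩ, so I = 6.25/98.42 kΩ = 0.06350 mA.
P = I²·R1 = (0.06350 mA)² × 55.6 kΩ = 0.224 mW.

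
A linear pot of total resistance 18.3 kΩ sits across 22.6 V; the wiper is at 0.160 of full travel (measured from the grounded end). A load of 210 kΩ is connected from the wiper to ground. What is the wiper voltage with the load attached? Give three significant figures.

V ≈ 3.57 V

The wiper splits the pot into (1−α)R = 15.37 kΩ above and αR = 2.928 kΩ below.
Lower section ‖ load = 2.888 kΩ.
V_wiper = 22.6 × 2.888/(15.37 + 2.888) = 3.57 V.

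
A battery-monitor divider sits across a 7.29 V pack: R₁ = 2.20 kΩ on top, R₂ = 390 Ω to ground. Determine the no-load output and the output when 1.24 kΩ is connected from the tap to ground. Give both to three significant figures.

Open-circuit: V = 7.29 × 390/(2200 + 390) = 1.10 V.
With the load, R₂ becomes R₂‖R_L = 296.7 Ω, so V = 7.29 × 296.7/2497 = 0.866 V.

Unloaded: 1.10 V; loaded: 0.866 V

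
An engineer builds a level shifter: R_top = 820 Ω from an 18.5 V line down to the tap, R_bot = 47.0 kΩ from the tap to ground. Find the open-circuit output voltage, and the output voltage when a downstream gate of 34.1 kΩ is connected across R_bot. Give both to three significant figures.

Unloaded: 18.2 V; loaded: 17.8 V

Open-circuit: V = 18.5 × 47000/(820 + 47000) = 18.2 V.
With the load, R_bot becomes R_bot‖R_L = 19760 Ω, so V = 18.5 × 19760/20580 = 17.8 V.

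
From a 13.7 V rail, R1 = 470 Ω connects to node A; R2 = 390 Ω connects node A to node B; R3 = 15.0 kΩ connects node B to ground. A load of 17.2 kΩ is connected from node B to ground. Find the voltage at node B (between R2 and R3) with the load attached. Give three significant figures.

V ≈ 12.4 V

At node B, R3 is in parallel with the load: R3‖R_L = 8012 Ω.
Below node A the resistance is R2 + (R3‖R_L) = 8402 Ω, so V_A = 13.7 × 8402/8872 = 12.97 V.
Then V_B = V_A × (R3‖R_L)/(R2 + R3‖R_L) = 12.97 × 8012/8402 = 12.4 V.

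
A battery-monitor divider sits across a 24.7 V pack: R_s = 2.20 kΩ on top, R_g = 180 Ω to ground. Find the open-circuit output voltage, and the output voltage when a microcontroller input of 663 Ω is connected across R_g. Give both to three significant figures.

Open-circuit: V = 24.7 × 180/(2200 + 180) = 1.87 V.
With the load, R_g becomes R_g‖R_L = 141.6 Ω, so V = 24.7 × 141.6/2342 = 1.49 V.

Unloaded: 1.87 V; loaded: 1.49 V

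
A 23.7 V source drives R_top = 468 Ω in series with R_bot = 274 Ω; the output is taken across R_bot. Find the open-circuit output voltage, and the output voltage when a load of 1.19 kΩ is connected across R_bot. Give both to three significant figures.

Unloaded: 8.75 V; loaded: 7.64 V

Open-circuit: V = 23.7 × 274/(468 + 274) = 8.75 V.
With the load, R_bot becomes R_bot‖R_L = 222.7 Ω, so V = 23.7 × 222.7/690.7 = 7.64 V.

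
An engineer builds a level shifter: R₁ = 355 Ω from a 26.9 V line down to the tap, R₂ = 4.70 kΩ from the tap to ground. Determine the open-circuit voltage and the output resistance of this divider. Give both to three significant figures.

V_th = 25.0 V, R_th = 330 Ω

V_th is the open-circuit tap voltage: 26.9 × 4700/(355 + 4700) = 25.0 V.
With the supply zeroed, R₁ and R₂ appear in parallel from the tap: R_th = R₁‖R₂ = (355 × 4700)/5055 = 330 Ω.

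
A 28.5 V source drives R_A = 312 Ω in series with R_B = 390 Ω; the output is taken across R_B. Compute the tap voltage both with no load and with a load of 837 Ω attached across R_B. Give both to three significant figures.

Unloaded: 15.8 V; loaded: 13.1 V

Open-circuit: V = 28.5 × 390/(312 + 390) = 15.8 V.
With the load, R_B becomes R_B‖R_L = 266.0 Ω, so V = 28.5 × 266.0/578.0 = 13.1 V.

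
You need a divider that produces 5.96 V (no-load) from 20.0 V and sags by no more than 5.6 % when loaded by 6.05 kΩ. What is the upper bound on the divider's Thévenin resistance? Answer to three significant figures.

R_th ≤ 359 Ω

Loading drop = R_th/(R_th + R_L) ≤ 0.0560, so R_th ≤ R_L · ε/(1−ε) = 6.05 kΩ × 0.0560/0.9440 = 359 Ω.
(Any R1, R2 with R2/(R1+R2) = 0.298 and R1‖R2 ≤ 359 Ω will meet the spec.)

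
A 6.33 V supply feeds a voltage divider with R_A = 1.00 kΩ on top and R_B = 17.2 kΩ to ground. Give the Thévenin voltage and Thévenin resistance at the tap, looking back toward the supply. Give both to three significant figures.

V_th = 5.98 V, R_th = 945 Ω

V_th is the open-circuit tap voltage: 6.33 × 17.2/(1.00 + 17.2) = 5.98 V.
With the supply zeroed, R_A and R_B appear in parallel from the tap: R_th = R_A‖R_B = (1.00 × 17.2)/18.20 = 945 Ω.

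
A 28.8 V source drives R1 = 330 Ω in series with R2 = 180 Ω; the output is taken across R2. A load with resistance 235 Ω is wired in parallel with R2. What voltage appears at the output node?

The load sits in parallel with R2: R2‖R_L = (180 × 235) / (180 + 235) = 101.9 Ω.
V_out = 28.8 × 101.9 / (330 + 101.9) = 28.8 × 101.9/431.9 = 6.80 V.

V_out ≈ 6.80 V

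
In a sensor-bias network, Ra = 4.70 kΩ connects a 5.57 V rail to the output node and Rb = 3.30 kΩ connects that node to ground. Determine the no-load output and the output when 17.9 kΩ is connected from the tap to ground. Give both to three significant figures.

Unloaded: 2.30 V; loaded: 2.07 V

Open-circuit: V = 5.57 × 3.30/(4.70 + 3.30) = 2.30 V.
With the load, Rb becomes Rb‖R_L = 2.786 kΩ, so V = 5.57 × 2.786/7.486 = 2.07 V.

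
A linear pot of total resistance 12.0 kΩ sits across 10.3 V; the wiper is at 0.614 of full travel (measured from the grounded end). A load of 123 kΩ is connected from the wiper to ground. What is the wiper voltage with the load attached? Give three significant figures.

The wiper splits the pot into (1−α)R = 4.632 kΩ above and αR = 7.368 kΩ below.
Lower section ‖ load = 6.952 kΩ.
V_wiper = 10.3 × 6.952/(4.632 + 6.952) = 6.18 V.

V ≈ 6.18 V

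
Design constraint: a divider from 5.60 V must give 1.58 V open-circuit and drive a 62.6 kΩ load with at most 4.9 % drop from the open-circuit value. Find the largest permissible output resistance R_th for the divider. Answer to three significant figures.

R_th ≤ 3.23 kΩ

Loading drop = R_th/(R_th + R_L) ≤ 0.0490, so R_th ≤ R_L · ε/(1−ε) = 62.6 kΩ × 0.0490/0.9510 = 3.23 kΩ.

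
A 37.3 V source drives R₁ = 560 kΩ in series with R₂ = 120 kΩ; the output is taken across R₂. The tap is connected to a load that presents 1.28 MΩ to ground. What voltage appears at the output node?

V_out ≈ 6.11 V

The load sits in parallel with R₂: R₂‖R_L = (120 × 1280) / (120 + 1280) = 109.7 kΩ.
V_out = 37.3 × 109.7 / (560 + 109.7) = 37.3 × 109.7/669.7 = 6.11 V.
(Unloaded it would have been 6.58 V.)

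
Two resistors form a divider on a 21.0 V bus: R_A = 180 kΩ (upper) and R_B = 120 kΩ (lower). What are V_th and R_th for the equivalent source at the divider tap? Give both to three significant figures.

V_th = 8.40 V, R_th = 72.0 kΩ

V_th is the open-circuit tap voltage: 21.0 × 120/(180 + 120) = 8.40 V.
With the supply zeroed, R_A and R_B appear in parallel from the tap: R_th = R_A‖R_B = (180 × 120)/300.0 = 72.0 kΩ.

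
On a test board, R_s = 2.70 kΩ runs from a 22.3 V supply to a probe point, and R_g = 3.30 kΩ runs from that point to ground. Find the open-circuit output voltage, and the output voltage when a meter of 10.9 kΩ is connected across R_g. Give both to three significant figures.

Open-circuit: V = 22.3 × 3.30/(2.70 + 3.30) = 12.3 V.
With the load, R_g becomes R_g‖R_L = 2.533 kΩ, so V = 22.3 × 2.533/5.233 = 10.8 V.

Unloaded: 12.3 V; loaded: 10.8 V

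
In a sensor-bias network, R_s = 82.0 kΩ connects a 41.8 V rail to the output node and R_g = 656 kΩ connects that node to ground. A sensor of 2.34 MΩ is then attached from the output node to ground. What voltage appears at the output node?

V_out ≈ 36.0 V

The load sits in parallel with R_g: R_g‖R_L = (656 × 2340) / (656 + 2340) = 512.4 kΩ.
V_out = 41.8 × 512.4 / (82.0 + 512.4) = 41.8 × 512.4/594.4 = 36.0 V.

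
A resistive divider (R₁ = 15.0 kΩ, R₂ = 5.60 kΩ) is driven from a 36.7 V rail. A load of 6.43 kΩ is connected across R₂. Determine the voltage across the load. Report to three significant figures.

The load sits in parallel with R₂: R₂‖R_L = (5.60 × 6.43) / (5.60 + 6.43) = 2.993 kΩ.
V_out = 36.7 × 2.993 / (15.0 + 2.993) = 36.7 × 2.993/17.99 = 6.11 V.

V_out ≈ 6.11 V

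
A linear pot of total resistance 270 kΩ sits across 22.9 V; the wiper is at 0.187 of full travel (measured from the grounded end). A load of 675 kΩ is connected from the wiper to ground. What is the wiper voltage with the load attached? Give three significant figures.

The wiper splits the pot into (1−α)R = 219.5 kΩ above and αR = 50.49 kΩ below.
Lower section ‖ load = 46.98 kΩ.
V_wiper = 22.9 × 46.98/(219.5 + 46.98) = 4.04 V.

V ≈ 4.04 V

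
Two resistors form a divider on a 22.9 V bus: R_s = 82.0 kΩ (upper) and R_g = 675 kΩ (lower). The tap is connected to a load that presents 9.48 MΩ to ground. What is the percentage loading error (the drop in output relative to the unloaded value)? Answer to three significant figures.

The divider's output (Thévenin) resistance is R_s‖R_g = 73.12 kΩ.
Fractional drop under load = R_th/(R_th + R_L) = 73.12 / (73.12 + 9480) = 0.007654.
So the output falls by 0.765 %.

0.765 %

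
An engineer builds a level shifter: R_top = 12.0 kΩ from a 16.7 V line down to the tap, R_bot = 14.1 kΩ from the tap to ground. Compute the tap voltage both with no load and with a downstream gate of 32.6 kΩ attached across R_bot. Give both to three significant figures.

Open-circuit: V = 16.7 × 14.1/(12.0 + 14.1) = 9.02 V.
With the load, R_bot becomes R_bot‖R_L = 9.843 kΩ, so V = 16.7 × 9.843/21.84 = 7.53 V.

Unloaded: 9.02 V; loaded: 7.53 V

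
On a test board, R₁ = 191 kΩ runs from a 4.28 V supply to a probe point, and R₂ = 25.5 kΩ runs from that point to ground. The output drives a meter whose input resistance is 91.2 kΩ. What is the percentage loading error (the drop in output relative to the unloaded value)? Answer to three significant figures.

19.8 %

Unloaded V = 4.28 × 25.5/216.5 = 0.5041 V.
Loaded: R₂‖R_L = 19.93 kΩ, giving V = 4.28 × 19.93/210.9 = 0.4044 V.
Drop = (0.5041 − 0.4044) / 0.5041 = 19.8 %.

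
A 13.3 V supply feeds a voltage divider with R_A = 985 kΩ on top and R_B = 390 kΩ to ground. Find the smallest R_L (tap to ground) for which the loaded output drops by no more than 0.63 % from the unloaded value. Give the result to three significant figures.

Output resistance R_th = R_A‖R_B = (985 × 390)/1375 = 279.4 kΩ.
The fractional drop is R_th/(R_th + R_L); requiring this ≤ 0.00630 gives R_L ≥ R_th(1/0.00630 − 1) = 279.4 × 157.7 = 44.1 MΩ.

R_L(min) ≈ 44.1 MΩ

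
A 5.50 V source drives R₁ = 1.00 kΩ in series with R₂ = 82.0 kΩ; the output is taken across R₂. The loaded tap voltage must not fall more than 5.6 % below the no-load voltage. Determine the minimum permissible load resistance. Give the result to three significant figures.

Output resistance R_th = R₁‖R₂ = (1000 × 82000)/83000 = 988.0 Ω.
The fractional drop is R_th/(R_th + R_L); requiring this ≤ 0.0560 gives R_L ≥ R_th(1/0.0560 − 1) = 988.0 × 16.86 = 16.7 kΩ.

R_L(min) ≈ 16.7 kΩ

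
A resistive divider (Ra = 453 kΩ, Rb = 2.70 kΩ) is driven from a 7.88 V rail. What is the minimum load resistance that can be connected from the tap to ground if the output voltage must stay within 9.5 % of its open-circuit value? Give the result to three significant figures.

Output resistance R_th = Ra‖Rb = (453 × 2.70)/455.7 = 2.684 kΩ.
The fractional drop is R_th/(R_th + R_L); requiring this ≤ 0.0950 gives R_L ≥ R_th(1/0.0950 − 1) = 2.684 × 9.526 = 25.6 kΩ.

R_L(min) ≈ 25.6 kΩ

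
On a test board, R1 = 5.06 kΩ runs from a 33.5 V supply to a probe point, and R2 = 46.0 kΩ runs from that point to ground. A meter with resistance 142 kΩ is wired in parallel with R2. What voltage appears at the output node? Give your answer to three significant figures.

The load sits in parallel with R2: R2‖R_L = (46.0 × 142) / (46.0 + 142) = 34.74 kΩ.
V_out = 33.5 × 34.74 / (5.06 + 34.74) = 33.5 × 34.74/39.80 = 29.2 V.

V_out ≈ 29.2 V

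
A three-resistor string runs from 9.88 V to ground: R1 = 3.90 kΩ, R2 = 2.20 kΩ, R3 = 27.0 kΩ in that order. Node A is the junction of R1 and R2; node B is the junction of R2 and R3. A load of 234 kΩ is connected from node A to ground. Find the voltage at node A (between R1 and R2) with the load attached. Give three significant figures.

V ≈ 8.59 V

Below node A the series string R2+R3 = 29.20 kΩ sits in parallel with the 234 kΩ load: 25.96 kΩ.
V_A = 9.88 × 25.96/(3.90 + 25.96) = 8.59 V.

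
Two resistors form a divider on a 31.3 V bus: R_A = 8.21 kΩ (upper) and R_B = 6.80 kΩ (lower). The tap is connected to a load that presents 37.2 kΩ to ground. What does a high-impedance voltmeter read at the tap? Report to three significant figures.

The load sits in parallel with R_B: R_B‖R_L = (6.80 × 37.2) / (6.80 + 37.2) = 5.749 kΩ.
V_out = 31.3 × 5.749 / (8.21 + 5.749) = 31.3 × 5.749/13.96 = 12.9 V.

V_out ≈ 12.9 V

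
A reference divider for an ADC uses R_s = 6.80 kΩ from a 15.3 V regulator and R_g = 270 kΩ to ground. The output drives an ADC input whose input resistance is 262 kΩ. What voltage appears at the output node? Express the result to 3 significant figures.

V_out ≈ 14.6 V

The load sits in parallel with R_g: R_g‖R_L = (270 × 262) / (270 + 262) = 133.0 kΩ.
V_out = 15.3 × 133.0 / (6.80 + 133.0) = 15.3 × 133.0/139.8 = 14.6 V.
(Unloaded it would have been 14.9 V.)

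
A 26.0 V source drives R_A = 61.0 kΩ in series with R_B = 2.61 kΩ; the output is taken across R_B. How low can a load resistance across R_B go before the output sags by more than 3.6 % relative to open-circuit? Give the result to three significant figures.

R_L(min) ≈ 67.0 kΩ

Output resistance R_th = R_A‖R_B = (61.0 × 2.61)/63.61 = 2.503 kΩ.
The fractional drop is R_th/(R_th + R_L); requiring this ≤ 0.0360 gives R_L ≥ R_th(1/0.0360 − 1) = 2.503 × 26.78 = 67.0 kΩ.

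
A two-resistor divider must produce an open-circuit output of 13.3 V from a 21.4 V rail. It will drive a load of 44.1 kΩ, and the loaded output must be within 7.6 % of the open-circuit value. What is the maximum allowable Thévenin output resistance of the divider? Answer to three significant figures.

R_th ≤ 3.63 kΩ

Loading drop = R_th/(R_th + R_L) ≤ 0.0760, so R_th ≤ R_L · ε/(1−ε) = 44.1 kΩ × 0.0760/0.9240 = 3.63 kΩ.
(Any R1, R2 with R2/(R1+R2) = 0.621 and R1‖R2 ≤ 3.63 kΩ will meet the spec.)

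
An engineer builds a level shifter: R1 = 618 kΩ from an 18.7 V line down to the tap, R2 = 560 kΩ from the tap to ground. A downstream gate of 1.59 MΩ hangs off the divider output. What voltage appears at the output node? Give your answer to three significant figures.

V_out ≈ 7.50 V

The load sits in parallel with R2: R2‖R_L = (560 × 1590) / (560 + 1590) = 414.1 kΩ.
V_out = 18.7 × 414.1 / (618 + 414.1) = 18.7 × 414.1/1032 = 7.50 V.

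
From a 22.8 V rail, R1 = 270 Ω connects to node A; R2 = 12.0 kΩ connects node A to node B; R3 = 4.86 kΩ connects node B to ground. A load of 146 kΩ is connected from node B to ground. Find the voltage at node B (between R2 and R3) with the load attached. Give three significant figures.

V ≈ 6.32 V

At node B, R3 is in parallel with the load: R3‖R_L = 4703 Ω.
Below node A the resistance is R2 + (R3‖R_L) = 16700 Ω, so V_A = 22.8 × 16700/16970 = 22.44 V.
Then V_B = V_A × (R3‖R_L)/(R2 + R3‖R_L) = 22.44 × 4703/16700 = 6.32 V.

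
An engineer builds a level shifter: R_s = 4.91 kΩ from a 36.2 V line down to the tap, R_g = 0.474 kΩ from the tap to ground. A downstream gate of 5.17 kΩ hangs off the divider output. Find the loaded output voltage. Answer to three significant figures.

The load sits in parallel with R_g: R_g‖R_L = (474 × 5170) / (474 + 5170) = 434.2 Ω.
V_out = 36.2 × 434.2 / (4910 + 434.2) = 36.2 × 434.2/5344 = 2.94 V.

V_out ≈ 2.94 V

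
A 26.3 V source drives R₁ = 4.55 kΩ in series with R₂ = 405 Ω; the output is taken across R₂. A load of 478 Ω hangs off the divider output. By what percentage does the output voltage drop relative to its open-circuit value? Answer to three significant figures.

43.8 %

The divider's output (Thévenin) resistance is R₁‖R₂ = 371.9 Ω.
Fractional drop under load = R_th/(R_th + R_L) = 371.9 / (371.9 + 478) = 0.4376.
So the output falls by 43.8 %.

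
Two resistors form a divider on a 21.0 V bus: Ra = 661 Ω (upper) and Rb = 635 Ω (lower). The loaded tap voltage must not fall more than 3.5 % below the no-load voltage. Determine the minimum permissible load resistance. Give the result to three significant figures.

Output resistance R_th = Ra‖Rb = (661 × 635)/1296 = 323.9 Ω.
The fractional drop is R_th/(R_th + R_L); requiring this ≤ 0.0350 gives R_L ≥ R_th(1/0.0350 − 1) = 323.9 × 27.57 = 8.93 kΩ.

R_L(min) ≈ 8.93 kΩ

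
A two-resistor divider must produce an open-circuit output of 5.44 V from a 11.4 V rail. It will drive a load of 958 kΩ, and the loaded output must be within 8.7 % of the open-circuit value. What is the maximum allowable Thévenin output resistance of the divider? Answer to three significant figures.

Loading drop = R_th/(R_th + R_L) ≤ 0.0870, so R_th ≤ R_L · ε/(1−ε) = 958 kΩ × 0.0870/0.9130 = 91.3 kΩ.
(Any R1, R2 with R2/(R1+R2) = 0.477 and R1‖R2 ≤ 91.3 kΩ will meet the spec.)

R_th ≤ 91.3 kΩ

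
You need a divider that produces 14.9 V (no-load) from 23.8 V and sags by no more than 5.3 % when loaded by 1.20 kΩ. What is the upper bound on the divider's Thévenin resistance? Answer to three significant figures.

Loading drop = R_th/(R_th + R_L) ≤ 0.0530, so R_th ≤ R_L · ε/(1−ε) = 1.20 kΩ × 0.0530/0.9470 = 67.2 Ω.
(Any R1, R2 with R2/(R1+R2) = 0.626 and R1‖R2 ≤ 67.2 Ω will meet the spec.)

R_th ≤ 67.2 Ω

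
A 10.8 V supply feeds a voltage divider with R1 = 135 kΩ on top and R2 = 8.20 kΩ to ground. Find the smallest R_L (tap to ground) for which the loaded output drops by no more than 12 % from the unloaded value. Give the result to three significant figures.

R_L(min) ≈ 56.7 kΩ

Output resistance R_th = R1‖R2 = (135 × 8.20)/143.2 = 7.730 kΩ.
The fractional drop is R_th/(R_th + R_L); requiring this ≤ 0.120 gives R_L ≥ R_th(1/0.120 − 1) = 7.730 × 7.333 = 56.7 kΩ.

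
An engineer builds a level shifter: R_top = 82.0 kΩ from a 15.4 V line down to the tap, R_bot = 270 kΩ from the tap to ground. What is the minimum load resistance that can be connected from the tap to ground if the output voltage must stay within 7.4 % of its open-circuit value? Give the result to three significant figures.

Output resistance R_th = R_top‖R_bot = (82.0 × 270)/352.0 = 62.90 kΩ.
The fractional drop is R_th/(R_th + R_L); requiring this ≤ 0.0740 gives R_L ≥ R_th(1/0.0740 − 1) = 62.90 × 12.51 = 787 kΩ.

R_L(min) ≈ 787 kΩ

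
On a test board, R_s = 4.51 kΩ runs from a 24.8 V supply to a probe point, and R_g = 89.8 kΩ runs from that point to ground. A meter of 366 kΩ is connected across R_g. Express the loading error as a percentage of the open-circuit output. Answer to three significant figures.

1.16 %

The divider's output (Thévenin) resistance is R_s‖R_g = 4.294 kΩ.
Fractional drop under load = R_th/(R_th + R_L) = 4.294 / (4.294 + 366) = 0.01160.
So the output falls by 1.16 %.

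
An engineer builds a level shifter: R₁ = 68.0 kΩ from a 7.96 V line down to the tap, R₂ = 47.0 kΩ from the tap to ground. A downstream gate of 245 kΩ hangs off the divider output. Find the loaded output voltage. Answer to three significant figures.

V_out ≈ 2.92 V

The load sits in parallel with R₂: R₂‖R_L = (47.0 × 245) / (47.0 + 245) = 39.43 kΩ.
V_out = 7.96 × 39.43 / (68.0 + 39.43) = 7.96 × 39.43/107.4 = 2.92 V.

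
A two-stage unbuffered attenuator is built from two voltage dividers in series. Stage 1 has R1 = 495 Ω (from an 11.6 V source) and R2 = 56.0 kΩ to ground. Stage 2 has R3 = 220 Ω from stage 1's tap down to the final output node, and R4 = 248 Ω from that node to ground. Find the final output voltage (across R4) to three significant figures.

V_out ≈ 2.97 V

Stage 2 presents R3+R4 = 468.0 Ω as a load on stage 1's tap.
Stage 1's lower leg becomes R2‖(R3+R4) = 464.1 Ω, so V_mid = 11.6 × 464.1/959.1 = 5.613 V.
Stage 2 is itself unloaded: V_out = V_mid × R4/(R3+R4) = 5.613 × 248/468.0 = 2.97 V.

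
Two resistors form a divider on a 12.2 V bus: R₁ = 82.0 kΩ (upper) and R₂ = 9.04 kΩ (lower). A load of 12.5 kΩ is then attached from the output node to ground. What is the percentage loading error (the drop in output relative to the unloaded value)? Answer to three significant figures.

The divider's output (Thévenin) resistance is R₁‖R₂ = 8.142 kΩ.
Fractional drop under load = R_th/(R_th + R_L) = 8.142 / (8.142 + 12.5) = 0.3944.
So the output falls by 39.4 %.

39.4 %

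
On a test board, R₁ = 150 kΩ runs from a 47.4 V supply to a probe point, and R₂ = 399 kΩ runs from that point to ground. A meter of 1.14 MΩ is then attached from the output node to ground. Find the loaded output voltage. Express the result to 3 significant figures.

V_out ≈ 31.4 V

The load sits in parallel with R₂: R₂‖R_L = (399 × 1140) / (399 + 1140) = 295.6 kΩ.
V_out = 47.4 × 295.6 / (150 + 295.6) = 47.4 × 295.6/445.6 = 31.4 V.
(Unloaded it would have been 34.4 V.)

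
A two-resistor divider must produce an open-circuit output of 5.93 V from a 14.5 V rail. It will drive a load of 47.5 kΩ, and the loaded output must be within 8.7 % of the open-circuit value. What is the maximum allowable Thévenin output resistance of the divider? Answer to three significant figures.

R_th ≤ 4.53 kΩ

Loading drop = R_th/(R_th + R_L) ≤ 0.0870, so R_th ≤ R_L · ε/(1−ε) = 47.5 kΩ × 0.0870/0.9130 = 4.53 kΩ.
(Any R1, R2 with R2/(R1+R2) = 0.409 and R1‖R2 ≤ 4.53 kΩ will meet the spec.)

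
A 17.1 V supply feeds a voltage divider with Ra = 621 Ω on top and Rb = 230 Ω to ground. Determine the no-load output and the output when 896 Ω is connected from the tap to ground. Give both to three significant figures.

Open-circuit: V = 17.1 × 230/(621 + 230) = 4.62 V.
With the load, Rb becomes Rb‖R_L = 183.0 Ω, so V = 17.1 × 183.0/804.0 = 3.89 V.

Unloaded: 4.62 V; loaded: 3.89 V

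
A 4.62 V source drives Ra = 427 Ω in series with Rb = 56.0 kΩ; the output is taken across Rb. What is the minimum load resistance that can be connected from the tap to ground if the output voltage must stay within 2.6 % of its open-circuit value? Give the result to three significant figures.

R_L(min) ≈ 15.9 kΩ

Output resistance R_th = Ra‖Rb = (427 × 56000)/56430 = 423.8 Ω.
The fractional drop is R_th/(R_th + R_L); requiring this ≤ 0.0260 gives R_L ≥ R_th(1/0.0260 − 1) = 423.8 × 37.46 = 15.9 kΩ.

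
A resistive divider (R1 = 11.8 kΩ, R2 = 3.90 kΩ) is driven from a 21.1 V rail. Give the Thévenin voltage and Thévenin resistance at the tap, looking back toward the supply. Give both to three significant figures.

V_th = 5.24 V, R_th = 2.93 kΩ

V_th is the open-circuit tap voltage: 21.1 × 3.90/(11.8 + 3.90) = 5.24 V.
With the supply zeroed, R1 and R2 appear in parallel from the tap: R_th = R1‖R2 = (11.8 × 3.90)/15.70 = 2.93 kΩ.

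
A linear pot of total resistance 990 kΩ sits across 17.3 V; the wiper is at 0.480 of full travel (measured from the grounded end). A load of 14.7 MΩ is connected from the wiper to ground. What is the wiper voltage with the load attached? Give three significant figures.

V ≈ 8.17 V

The wiper splits the pot into (1−α)R = 514.8 kΩ above and αR = 475.2 kΩ below.
Lower section ‖ load = 460.3 kΩ.
V_wiper = 17.3 × 460.3/(514.8 + 460.3) = 8.17 V.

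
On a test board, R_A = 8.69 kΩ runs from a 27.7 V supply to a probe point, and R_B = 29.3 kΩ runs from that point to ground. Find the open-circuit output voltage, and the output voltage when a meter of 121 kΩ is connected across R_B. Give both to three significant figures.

Unloaded: 21.4 V; loaded: 20.2 V

Open-circuit: V = 27.7 × 29.3/(8.69 + 29.3) = 21.4 V.
With the load, R_B becomes R_B‖R_L = 23.59 kΩ, so V = 27.7 × 23.59/32.28 = 20.2 V.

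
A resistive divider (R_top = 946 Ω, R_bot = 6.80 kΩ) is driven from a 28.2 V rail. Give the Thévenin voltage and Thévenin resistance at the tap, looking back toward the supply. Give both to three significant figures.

V_th = 24.8 V, R_th = 830 Ω

V_th is the open-circuit tap voltage: 28.2 × 6800/(946 + 6800) = 24.8 V.
With the supply zeroed, R_top and R_bot appear in parallel from the tap: R_th = R_top‖R_bot = (946 × 6800)/7746 = 830 Ω.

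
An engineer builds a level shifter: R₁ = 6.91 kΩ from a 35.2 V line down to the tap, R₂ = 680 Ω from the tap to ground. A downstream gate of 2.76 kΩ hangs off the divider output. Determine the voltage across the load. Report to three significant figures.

V_out ≈ 2.58 V

The load sits in parallel with R₂: R₂‖R_L = (680 × 2760) / (680 + 2760) = 545.6 Ω.
V_out = 35.2 × 545.6 / (6910 + 545.6) = 35.2 × 545.6/7456 = 2.58 V.
(Unloaded it would have been 3.15 V.)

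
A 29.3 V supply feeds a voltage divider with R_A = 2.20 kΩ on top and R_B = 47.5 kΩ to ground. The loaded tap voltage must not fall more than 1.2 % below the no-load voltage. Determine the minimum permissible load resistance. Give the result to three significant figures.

Output resistance R_th = R_A‖R_B = (2.20 × 47.5)/49.70 = 2.103 kΩ.
The fractional drop is R_th/(R_th + R_L); requiring this ≤ 0.0120 gives R_L ≥ R_th(1/0.0120 − 1) = 2.103 × 82.33 = 173 kΩ.

R_L(min) ≈ 173 kΩ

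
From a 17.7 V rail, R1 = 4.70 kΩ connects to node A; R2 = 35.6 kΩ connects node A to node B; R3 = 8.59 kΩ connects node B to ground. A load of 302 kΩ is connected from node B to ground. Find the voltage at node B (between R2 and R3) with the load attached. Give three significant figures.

V ≈ 3.04 V

At node B, R3 is in parallel with the load: R3‖R_L = 8.352 kΩ.
Below node A the resistance is R2 + (R3‖R_L) = 43.95 kΩ, so V_A = 17.7 × 43.95/48.65 = 15.99 V.
Then V_B = V_A × (R3‖R_L)/(R2 + R3‖R_L) = 15.99 × 8.352/43.95 = 3.04 V.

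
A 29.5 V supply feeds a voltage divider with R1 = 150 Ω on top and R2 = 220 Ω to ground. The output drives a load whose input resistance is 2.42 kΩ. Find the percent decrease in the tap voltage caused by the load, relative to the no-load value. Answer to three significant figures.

3.55 %

The divider's output (Thévenin) resistance is R1‖R2 = 89.19 Ω.
Fractional drop under load = R_th/(R_th + R_L) = 89.19 / (89.19 + 2420) = 0.03555.
So the output falls by 3.55 %.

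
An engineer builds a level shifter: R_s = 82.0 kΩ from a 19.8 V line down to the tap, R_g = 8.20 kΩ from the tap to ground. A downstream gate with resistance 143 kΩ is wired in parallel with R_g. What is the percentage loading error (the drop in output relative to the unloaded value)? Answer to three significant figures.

The divider's output (Thévenin) resistance is R_s‖R_g = 7.455 kΩ.
Fractional drop under load = R_th/(R_th + R_L) = 7.455 / (7.455 + 143) = 0.04955.
So the output falls by 4.95 %.

4.95 %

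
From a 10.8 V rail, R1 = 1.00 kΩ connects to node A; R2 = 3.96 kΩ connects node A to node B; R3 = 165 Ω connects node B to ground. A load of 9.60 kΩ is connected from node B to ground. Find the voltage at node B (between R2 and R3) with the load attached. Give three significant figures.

V ≈ 0.342 V

At node B, R3 is in parallel with the load: R3‖R_L = 162.2 Ω.
Below node A the resistance is R2 + (R3‖R_L) = 4122 Ω, so V_A = 10.8 × 4122/5122 = 8.692 V.
Then V_B = V_A × (R3‖R_L)/(R2 + R3‖R_L) = 8.692 × 162.2/4122 = 0.342 V.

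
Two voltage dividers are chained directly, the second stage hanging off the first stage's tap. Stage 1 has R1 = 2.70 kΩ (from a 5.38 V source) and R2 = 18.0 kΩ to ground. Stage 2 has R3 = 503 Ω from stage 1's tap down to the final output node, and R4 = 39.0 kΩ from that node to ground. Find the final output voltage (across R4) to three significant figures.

Stage 2 presents R3+R4 = 39500 Ω as a load on stage 1's tap.
Stage 1's lower leg becomes R2‖(R3+R4) = 12370 Ω, so V_mid = 5.38 × 12370/15070 = 4.416 V.
Stage 2 is itself unloaded: V_out = V_mid × R4/(R3+R4) = 4.416 × 39000/39500 = 4.36 V.

V_out ≈ 4.36 V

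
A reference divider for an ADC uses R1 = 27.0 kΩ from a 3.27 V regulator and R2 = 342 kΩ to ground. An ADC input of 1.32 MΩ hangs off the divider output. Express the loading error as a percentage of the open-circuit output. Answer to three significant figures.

The divider's output (Thévenin) resistance is R1‖R2 = 25.02 kΩ.
Fractional drop under load = R_th/(R_th + R_L) = 25.02 / (25.02 + 1320) = 0.01861.
So the output falls by 1.86 %.

1.86 %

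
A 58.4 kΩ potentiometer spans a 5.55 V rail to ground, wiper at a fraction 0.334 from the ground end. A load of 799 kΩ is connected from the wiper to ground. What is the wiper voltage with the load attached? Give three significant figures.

V ≈ 1.82 V

The wiper splits the pot into (1−α)R = 38.89 kΩ above and αR = 19.51 kΩ below.
Lower section ‖ load = 19.04 kΩ.
V_wiper = 5.55 × 19.04/(38.89 + 19.04) = 1.82 V.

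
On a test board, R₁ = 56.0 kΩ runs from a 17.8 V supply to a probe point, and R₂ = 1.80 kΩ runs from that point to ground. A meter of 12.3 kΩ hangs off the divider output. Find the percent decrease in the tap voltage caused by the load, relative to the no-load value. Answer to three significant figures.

12.4 %

Unloaded V = 17.8 × 1.80/57.80 = 0.55433 V.
Loaded: R₂‖R_L = 1.570 kΩ, giving V = 17.8 × 1.570/57.57 = 0.48549 V.
Drop = (0.55433 − 0.48549) / 0.55433 = 12.4 %.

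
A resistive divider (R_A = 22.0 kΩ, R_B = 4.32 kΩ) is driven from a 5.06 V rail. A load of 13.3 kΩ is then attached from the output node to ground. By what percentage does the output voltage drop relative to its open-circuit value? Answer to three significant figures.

21.4 %

Unloaded V = 5.06 × 4.32/26.32 = 0.8305 V.
Loaded: R_B‖R_L = 3.261 kΩ, giving V = 5.06 × 3.261/25.26 = 0.6532 V.
Drop = (0.8305 − 0.6532) / 0.8305 = 21.4 %.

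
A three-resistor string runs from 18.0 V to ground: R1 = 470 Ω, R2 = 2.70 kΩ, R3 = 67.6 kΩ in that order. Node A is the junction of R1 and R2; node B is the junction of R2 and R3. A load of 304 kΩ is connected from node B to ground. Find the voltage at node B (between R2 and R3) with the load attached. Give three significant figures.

At node B, R3 is in parallel with the load: R3‖R_L = 55300 Ω.
Below node A the resistance is R2 + (R3‖R_L) = 58000 Ω, so V_A = 18.0 × 58000/58470 = 17.86 V.
Then V_B = V_A × (R3‖R_L)/(R2 + R3‖R_L) = 17.86 × 55300/58000 = 17.0 V.

V ≈ 17.0 V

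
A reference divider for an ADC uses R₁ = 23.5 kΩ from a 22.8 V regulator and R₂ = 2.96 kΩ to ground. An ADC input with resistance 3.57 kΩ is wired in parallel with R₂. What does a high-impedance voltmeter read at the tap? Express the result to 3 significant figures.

V_out ≈ 1.47 V

The load sits in parallel with R₂: R₂‖R_L = (2.96 × 3.57) / (2.96 + 3.57) = 1.618 kΩ.
V_out = 22.8 × 1.618 / (23.5 + 1.618) = 22.8 × 1.618/25.12 = 1.47 V.
(Unloaded it would have been 2.55 V.)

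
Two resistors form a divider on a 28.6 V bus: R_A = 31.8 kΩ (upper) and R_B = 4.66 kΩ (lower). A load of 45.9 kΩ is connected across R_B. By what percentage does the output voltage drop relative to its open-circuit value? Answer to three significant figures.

The divider's output (Thévenin) resistance is R_A‖R_B = 4.064 kΩ.
Fractional drop under load = R_th/(R_th + R_L) = 4.064 / (4.064 + 45.9) = 0.08135.
So the output falls by 8.13 %.

8.13 %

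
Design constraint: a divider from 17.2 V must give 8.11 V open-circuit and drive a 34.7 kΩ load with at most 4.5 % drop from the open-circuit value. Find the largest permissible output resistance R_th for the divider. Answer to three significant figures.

R_th ≤ 1.64 kΩ

Loading drop = R_th/(R_th + R_L) ≤ 0.0450, so R_th ≤ R_L · ε/(1−ε) = 34.7 kΩ × 0.0450/0.9550 = 1.64 kΩ.
(Any R1, R2 with R2/(R1+R2) = 0.472 and R1‖R2 ≤ 1.64 kΩ will meet the spec.)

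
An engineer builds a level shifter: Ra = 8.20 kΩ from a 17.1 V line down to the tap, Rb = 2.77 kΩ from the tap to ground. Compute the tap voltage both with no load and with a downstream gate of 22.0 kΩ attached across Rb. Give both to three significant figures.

Unloaded: 4.32 V; loaded: 3.95 V

Open-circuit: V = 17.1 × 2.77/(8.20 + 2.77) = 4.32 V.
With the load, Rb becomes Rb‖R_L = 2.460 kΩ, so V = 17.1 × 2.460/10.66 = 3.95 V.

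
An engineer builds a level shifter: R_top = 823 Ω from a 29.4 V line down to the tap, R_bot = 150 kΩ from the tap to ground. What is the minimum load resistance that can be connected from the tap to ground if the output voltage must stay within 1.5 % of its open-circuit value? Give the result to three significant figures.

Output resistance R_th = R_top‖R_bot = (823 × 150000)/150800 = 818.5 Ω.
The fractional drop is R_th/(R_th + R_L); requiring this ≤ 0.0150 gives R_L ≥ R_th(1/0.0150 − 1) = 818.5 × 65.67 = 53.7 kΩ.

R_L(min) ≈ 53.7 kΩ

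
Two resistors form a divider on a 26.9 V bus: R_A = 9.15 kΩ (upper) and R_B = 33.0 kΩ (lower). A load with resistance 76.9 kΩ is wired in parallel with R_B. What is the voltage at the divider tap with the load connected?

V_out ≈ 19.3 V

The load sits in parallel with R_B: R_B‖R_L = (33.0 × 76.9) / (33.0 + 76.9) = 23.09 kΩ.
V_out = 26.9 × 23.09 / (9.15 + 23.09) = 26.9 × 23.09/32.24 = 19.3 V.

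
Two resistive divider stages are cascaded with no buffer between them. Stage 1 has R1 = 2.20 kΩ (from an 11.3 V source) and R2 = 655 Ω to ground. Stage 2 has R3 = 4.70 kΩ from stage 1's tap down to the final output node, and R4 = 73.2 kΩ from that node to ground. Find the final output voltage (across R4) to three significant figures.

V_out ≈ 2.42 V

Stage 2 presents R3+R4 = 77900 Ω as a load on stage 1's tap.
Stage 1's lower leg becomes R2‖(R3+R4) = 649.5 Ω, so V_mid = 11.3 × 649.5/2850 = 2.576 V.
Stage 2 is itself unloaded: V_out = V_mid × R4/(R3+R4) = 2.576 × 73200/77900 = 2.42 V.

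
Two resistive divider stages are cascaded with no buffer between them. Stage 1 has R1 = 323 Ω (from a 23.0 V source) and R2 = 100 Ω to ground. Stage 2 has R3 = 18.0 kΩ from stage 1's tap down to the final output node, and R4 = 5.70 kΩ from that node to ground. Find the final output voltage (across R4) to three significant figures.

Stage 2 presents R3+R4 = 23700 Ω as a load on stage 1's tap.
Stage 1's lower leg becomes R2‖(R3+R4) = 99.58 Ω, so V_mid = 23.0 × 99.58/422.6 = 5.420 V.
Stage 2 is itself unloaded: V_out = V_mid × R4/(R3+R4) = 5.420 × 5700/23700 = 1.30 V.

V_out ≈ 1.30 V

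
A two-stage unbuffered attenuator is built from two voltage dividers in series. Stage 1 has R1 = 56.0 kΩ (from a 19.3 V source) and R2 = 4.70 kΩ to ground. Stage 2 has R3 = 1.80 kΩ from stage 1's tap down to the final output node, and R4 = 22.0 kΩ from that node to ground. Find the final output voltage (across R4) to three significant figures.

Stage 2 presents R3+R4 = 23.80 kΩ as a load on stage 1's tap.
Stage 1's lower leg becomes R2‖(R3+R4) = 3.925 kΩ, so V_mid = 19.3 × 3.925/59.92 = 1.264 V.
Stage 2 is itself unloaded: V_out = V_mid × R4/(R3+R4) = 1.264 × 22.0/23.80 = 1.17 V.

V_out ≈ 1.17 V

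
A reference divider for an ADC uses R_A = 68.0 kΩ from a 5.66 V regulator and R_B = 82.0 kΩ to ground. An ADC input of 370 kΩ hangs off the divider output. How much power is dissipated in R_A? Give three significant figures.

P ≈ 0.119 mW

Total resistance from the source is R_A + (R_B‖R_L) = 135.1 kΩ, so I = 5.66/135.1 kΩ = 0.04189 mA.
P = I²·R_A = (0.04189 mA)² × 68.0 kΩ = 0.119 mW.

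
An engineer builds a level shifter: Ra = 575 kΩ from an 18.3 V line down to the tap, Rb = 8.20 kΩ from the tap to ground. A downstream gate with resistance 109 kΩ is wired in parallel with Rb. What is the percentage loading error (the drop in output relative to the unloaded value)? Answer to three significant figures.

The divider's output (Thévenin) resistance is Ra‖Rb = 8.085 kΩ.
Fractional drop under load = R_th/(R_th + R_L) = 8.085 / (8.085 + 109) = 0.06905.
So the output falls by 6.91 %.

6.91 %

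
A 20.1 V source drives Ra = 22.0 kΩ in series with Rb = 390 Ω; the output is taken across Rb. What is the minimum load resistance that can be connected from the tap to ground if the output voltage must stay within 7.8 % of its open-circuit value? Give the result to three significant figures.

R_L(min) ≈ 4.53 kΩ

Output resistance R_th = Ra‖Rb = (22000 × 390)/22390 = 383.2 Ω.
The fractional drop is R_th/(R_th + R_L); requiring this ≤ 0.0780 gives R_L ≥ R_th(1/0.0780 − 1) = 383.2 × 11.82 = 4.53 kΩ.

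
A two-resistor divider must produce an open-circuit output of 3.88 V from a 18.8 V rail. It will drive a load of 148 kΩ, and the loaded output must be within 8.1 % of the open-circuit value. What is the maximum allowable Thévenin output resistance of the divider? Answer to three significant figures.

Loading drop = R_th/(R_th + R_L) ≤ 0.0810, so R_th ≤ R_L · ε/(1−ε) = 148 kΩ × 0.0810/0.9190 = 13.0 kΩ.

R_th ≤ 13.0 kΩ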